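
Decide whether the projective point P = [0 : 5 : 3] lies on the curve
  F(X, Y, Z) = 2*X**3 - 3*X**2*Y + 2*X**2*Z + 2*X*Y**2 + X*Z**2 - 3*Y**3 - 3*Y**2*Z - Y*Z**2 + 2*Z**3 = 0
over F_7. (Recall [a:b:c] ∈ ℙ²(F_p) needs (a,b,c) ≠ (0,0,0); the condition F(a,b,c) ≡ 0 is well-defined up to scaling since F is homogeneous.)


F(0,5,3) ≡ 4 (mod 7); P is NOT on the curve.

Evaluate F(0, 5, 3) term-by-term (mod 7).
  2*X**3 ↦ 2·0·1·1 = 0
  -3*X**2*Y ↦ -3·0·5·1 = 0
  2*X**2*Z ↦ 2·0·1·3 = 0
  2*X*Y**2 ↦ 2·0·25·1 = 0
  X*Z**2 ↦ 1·0·1·9 = 0
  -3*Y**3 ↦ -3·1·125·1 = -375
  -3*Y**2*Z ↦ -3·1·25·3 = -225
  -Y*Z**2 ↦ -1·1·5·9 = -45
  2*Z**3 ↦ 2·1·1·27 = 54
Sum: F(0, 5, 3) = (0) + (0) + (0) + (0) + (0) + (-375) + (-225) + (-45) + (54) = -591.
Reducing mod 7: -591 ≡ 4 (mod 7).
Since F(a, b, c) ≡ 4 ≠ 0 (mod 7), P does NOT lie on the curve.


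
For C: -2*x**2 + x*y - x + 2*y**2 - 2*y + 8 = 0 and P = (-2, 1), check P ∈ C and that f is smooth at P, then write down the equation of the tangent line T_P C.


Tangent line at P: 8*x + 16 = 0.

Step 1: f(-2, 1) = 0, so P lies on C.
Step 2: partial derivatives
  f_x(x, y) = -4*x + y - 1, f_y(x, y) = x + 4*y - 2.
  f_x(P) = 8, f_y(P) = 0 (gradient nonzero, so P is smooth).
Step 3: tangent line at P: 8·(x − -2) + 0·(y − 1) = 0.
Expanding: 8*x + 16 = 0.


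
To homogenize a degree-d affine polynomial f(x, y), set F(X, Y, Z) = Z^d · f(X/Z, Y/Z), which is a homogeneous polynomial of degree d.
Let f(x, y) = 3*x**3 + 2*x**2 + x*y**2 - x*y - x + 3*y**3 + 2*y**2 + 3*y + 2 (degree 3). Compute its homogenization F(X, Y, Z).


F(X, Y, Z) = 3*X**3 + 2*X**2*Z + X*Y**2 - X*Y*Z - X*Z**2 + 3*Y**3 + 2*Y**2*Z + 3*Y*Z**2 + 2*Z**3

deg(f) = 3.
Substitute x = X/Z, y = Y/Z into f, then multiply by Z^3.
  monomial 3·x^3·y^0 ↦ 3·X^3·Y^0·Z^0.
  monomial 2·x^2·y^0 ↦ 2·X^2·Y^0·Z^1.
  monomial 1·x^1·y^2 ↦ 1·X^1·Y^2·Z^0.
  monomial -1·x^1·y^1 ↦ -1·X^1·Y^1·Z^1.
  monomial -1·x^1·y^0 ↦ -1·X^1·Y^0·Z^2.
  monomial 3·x^0·y^3 ↦ 3·X^0·Y^3·Z^0.
  monomial 2·x^0·y^2 ↦ 2·X^0·Y^2·Z^1.
  monomial 3·x^0·y^1 ↦ 3·X^0·Y^1·Z^2.
  monomial 2·x^0·y^0 ↦ 2·X^0·Y^0·Z^3.
Collecting: F(X, Y, Z) = 3*X**3 + 2*X**2*Z + X*Y**2 - X*Y*Z - X*Z**2 + 3*Y**3 + 2*Y**2*Z + 3*Y*Z**2 + 2*Z**3.


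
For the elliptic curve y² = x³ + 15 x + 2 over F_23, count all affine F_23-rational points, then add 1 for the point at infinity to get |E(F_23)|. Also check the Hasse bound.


Affine points = {(0, 5), (0, 18), (1, 8), (1, 15), (5, 8), (5, 15), (6, 3), (6, 20), (7, 6), (7, 17), (8, 6), (8, 17), (10, 5), (10, 18), (11, 7), (11, 16), (12, 1), (12, 22), (13, 5), (13, 18), (14, 9), (14, 14), (17, 8), (17, 15), (18, 3), (18, 20), (19, 4), (19, 19), (22, 3), (22, 20)}; affine count = 30; |E(F_23)| = 31.

Discriminant check: Δ ∝ 4a³ + 27b² = 4·15³ + 27·2² = 4·3375 + 27·4 ≡ 15 (mod 23). Nonzero ⇒ E is nonsingular.
For each x ∈ F_23, compute rhs = x³ + 15·x + 2 mod 23, then count y ∈ F_23 with y² ≡ rhs.
  x = 0: rhs = 2, matching y values: 5, 18 (2 points).
  x = 1: rhs = 18, matching y values: 8, 15 (2 points).
  x = 2: rhs = 17, matching y values: none (0 points).
  x = 3: rhs = 5, matching y values: none (0 points).
  x = 4: rhs = 11, matching y values: none (0 points).
  x = 5: rhs = 18, matching y values: 8, 15 (2 points).
  x = 6: rhs = 9, matching y values: 3, 20 (2 points).
  x = 7: rhs = 13, matching y values: 6, 17 (2 points).
  x = 8: rhs = 13, matching y values: 6, 17 (2 points).
  x = 9: rhs = 15, matching y values: none (0 points).
  x = 10: rhs = 2, matching y values: 5, 18 (2 points).
  x = 11: rhs = 3, matching y values: 7, 16 (2 points).
  x = 12: rhs = 1, matching y values: 1, 22 (2 points).
  x = 13: rhs = 2, matching y values: 5, 18 (2 points).
  x = 14: rhs = 12, matching y values: 9, 14 (2 points).
  x = 15: rhs = 14, matching y values: none (0 points).
  x = 16: rhs = 14, matching y values: none (0 points).
  x = 17: rhs = 18, matching y values: 8, 15 (2 points).
  x = 18: rhs = 9, matching y values: 3, 20 (2 points).
  x = 19: rhs = 16, matching y values: 4, 19 (2 points).
  x = 20: rhs = 22, matching y values: none (0 points).
  x = 21: rhs = 10, matching y values: none (0 points).
  x = 22: rhs = 9, matching y values: 3, 20 (2 points).
Total affine count: 30.
Full point count |E(F_23)| = 30 + 1 = 31.
Hasse bound: |31 − (23+1)| = |7| = 7 ≤ 2√23 ≈ 9.5917 ✓.


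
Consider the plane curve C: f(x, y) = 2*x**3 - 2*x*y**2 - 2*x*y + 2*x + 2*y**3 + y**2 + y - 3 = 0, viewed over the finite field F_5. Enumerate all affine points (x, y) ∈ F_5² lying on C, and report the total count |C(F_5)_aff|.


Affine F_5-points: {(0, 4), (2, 2), (2, 3), (2, 4), (3, 4)}; count = 5.

For each of the 25 pairs (x, y) ∈ F_5², evaluate f(x, y) mod 5. Record the zeros.
  x = 0: [0↦2, 1↦1, 2↦4, 3↦3, 4↦0]  zeros at y ∈ {4}
  x = 1: [0↦1, 1↦1, 2↦1, 3↦3, 4↦4]  zeros at y ∈ ∅
  x = 2: [0↦2, 1↦3, 2↦0, 3↦0, 4↦0]  zeros at y ∈ {2, 3, 4}
  x = 3: [0↦2, 1↦4, 2↦3, 3↦1, 4↦0]  zeros at y ∈ {4}
  x = 4: [0↦3, 1↦1, 2↦2, 3↦3, 4↦1]  zeros at y ∈ ∅
Collecting zeros: affine points = {(0, 4), (2, 2), (2, 3), (2, 4), (3, 4)}.
Total count |C(F_5)_aff| = 5.


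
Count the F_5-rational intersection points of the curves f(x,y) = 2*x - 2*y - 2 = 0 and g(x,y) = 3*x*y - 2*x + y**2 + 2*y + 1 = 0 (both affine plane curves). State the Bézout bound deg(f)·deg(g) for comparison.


Common zeros: {(0, 4)}; count = 1; Bézout bound = 2.

deg(f) = 1, deg(g) = 2, so Bézout bound = 2.
Scan x ∈ F_5. For each x, list the y ∈ F_5 with f(x, y) ≡ 0 and those with g(x, y) ≡ 0 (mod 5); the common zeros in that column are the intersection.
  x = 0: f ≡ 0 at y ∈ {4}; g ≡ 0 at y ∈ {4}; common: {4}.
  x = 1: f ≡ 0 at y ∈ {0}; g ≡ 0 at y ∈ {1, 4}; common: ∅.
  x = 2: f ≡ 0 at y ∈ {1}; g ≡ 0 at y ∈ {3, 4}; common: ∅.
  x = 3: f ≡ 0 at y ∈ {2}; g ≡ 0 at y ∈ {0, 4}; common: ∅.
  x = 4: f ≡ 0 at y ∈ {3}; g ≡ 0 at y ∈ {2, 4}; common: ∅.
Collecting: common zeros = {(0, 4)}, so the count is 1.
Comparison with the Bézout bound: 1 ≤ 2 = deg(f)·deg(g), as expected for curves with no common component (the affine F_5-count falls short of the bound because intersections may lie at infinity, over extension fields, or carry multiplicity).


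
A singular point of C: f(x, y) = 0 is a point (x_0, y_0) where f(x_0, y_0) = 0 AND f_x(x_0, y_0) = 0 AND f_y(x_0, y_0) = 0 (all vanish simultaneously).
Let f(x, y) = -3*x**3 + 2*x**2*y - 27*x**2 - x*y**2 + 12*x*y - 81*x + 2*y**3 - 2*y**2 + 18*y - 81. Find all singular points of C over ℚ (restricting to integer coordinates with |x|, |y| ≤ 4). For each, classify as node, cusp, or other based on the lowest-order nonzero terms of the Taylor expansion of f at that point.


Singular points: {(-3, 0)}; classification: cusp.

Compute partial derivatives:
  f_x = -9*x**2 + 4*x*y - 54*x - y**2 + 12*y - 81.
  f_y = 2*x**2 - 2*x*y + 12*x + 6*y**2 - 4*y + 18.
Scan x_0 ∈ {−4, ..., 4}. For each x_0, f_y(x_0, y) is a polynomial in y; find its integer roots y ∈ {−4, ..., 4}, then test f_x and f at those candidates.
  x = -4: f_y(-4, y) = 6*y**2 + 4*y + 2; no integer root y with |y| ≤ 4.
  x = -3: f_y(-3, y) = 6*y**2 + 2*y; vanishes at y ∈ {0}. (-3, 0): f_x = 0, f = 0 — SINGULAR.
  x = -2: f_y(-2, y) = 6*y**2 + 2; no integer root y with |y| ≤ 4.
  x = -1: f_y(-1, y) = 6*y**2 - 2*y + 8; no integer root y with |y| ≤ 4.
  x = 0: f_y(0, y) = 6*y**2 - 4*y + 18; no integer root y with |y| ≤ 4.
  x = 1: f_y(1, y) = 6*y**2 - 6*y + 32; no integer root y with |y| ≤ 4.
  x = 2: f_y(2, y) = 6*y**2 - 8*y + 50; no integer root y with |y| ≤ 4.
  x = 3: f_y(3, y) = 6*y**2 - 10*y + 72; no integer root y with |y| ≤ 4.
  x = 4: f_y(4, y) = 6*y**2 - 12*y + 98; no integer root y with |y| ≤ 4.
Only singular point on the grid: (-3, 0).
Classify: substitute x = -3 + u, y = 0 + v and expand: f = -3*u**3 + 2*u**2*v - u*v**2 + 2*v**3 + v**2.
No constant or linear terms (consistent with a singular point). Quadratic part: v**2. Cubic part: -3*u**3 + 2*u**2*v - u*v**2 + 2*v**3.
The quadratic part v**2 is a perfect square, so there is a single (double) tangent line v = 0, i.e. y = 0. Restricting the cubic part to that line (v = 0) leaves -3*u**3 ≠ 0, so f is not divisible by v and the branch is v² ≈ 3*u**3 to lowest order — this is a cusp.
Classification: cusp.


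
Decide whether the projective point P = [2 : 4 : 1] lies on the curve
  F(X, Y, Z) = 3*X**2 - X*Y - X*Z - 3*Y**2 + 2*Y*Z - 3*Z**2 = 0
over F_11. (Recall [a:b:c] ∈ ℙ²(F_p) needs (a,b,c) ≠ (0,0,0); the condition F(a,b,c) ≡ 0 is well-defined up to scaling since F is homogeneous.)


F(2,4,1) ≡ 3 (mod 11); P is NOT on the curve.

Evaluate F(2, 4, 1) term-by-term (mod 11).
  3*X**2 ↦ 3·4·1·1 = 12
  -X*Y ↦ -1·2·4·1 = -8
  -X*Z ↦ -1·2·1·1 = -2
  -3*Y**2 ↦ -3·1·16·1 = -48
  2*Y*Z ↦ 2·1·4·1 = 8
  -3*Z**2 ↦ -3·1·1·1 = -3
Sum: F(2, 4, 1) = (12) + (-8) + (-2) + (-48) + (8) + (-3) = -41.
Reducing mod 11: -41 ≡ 3 (mod 11).
Since F(a, b, c) ≡ 3 ≠ 0 (mod 11), P does NOT lie on the curve.


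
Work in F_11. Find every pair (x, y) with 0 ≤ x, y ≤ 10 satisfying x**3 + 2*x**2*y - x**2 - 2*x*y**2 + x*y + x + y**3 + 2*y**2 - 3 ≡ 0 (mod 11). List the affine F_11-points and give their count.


Affine F_11-points: {(0, 1), (2, 9), (4, 9), (9, 6), (10, 1), (10, 8), (10, 9)}; count = 7.

For each of the 121 pairs (x, y) ∈ F_11², evaluate f(x, y) mod 11. Record the zeros.
  x = 0: [0↦8, 1↦0, 2↦2, 3↦9, 4↦5, 5↦7, 6↦10, 7↦9, 8↦10, 9↦8, 10↦9]  zeros at y ∈ {1}
  x = 1: [0↦9, 1↦2, 2↦1, 3↦1, 4↦8, 5↦6, 6↦1, 7↦10, 8↦6, 9↦6, 10↦5]  zeros at y ∈ ∅
  x = 2: [0↦3, 1↦1, 2↦1, 3↦9, 4↦9, 5↦7, 6↦9, 7↦10, 8↦5, 9↦0, 10↦1]  zeros at y ∈ {9}
  x = 3: [0↦7, 1↦3, 2↦8, 3↦6, 4↦3, 5↦5, 6↦7, 7↦4, 8↦2, 9↦7, 10↦3]  zeros at y ∈ ∅
  x = 4: [0↦5, 1↦3, 2↦6, 3↦9, 4↦7, 5↦6, 6↦1, 7↦9, 8↦3, 9↦0, 10↦6]  zeros at y ∈ {9}
  x = 5: [0↦3, 1↦7, 2↦1, 3↦2, 4↦5, 5↦5, 6↦8, 7↦9, 8↦3, 9↦7, 10↦5]  zeros at y ∈ ∅
  x = 6: [0↦7, 1↦10, 2↦10, 3↦2, 4↦3, 5↦8, 6↦1, 7↦10, 8↦8, 9↦1, 10↦6]  zeros at y ∈ ∅
  x = 7: [0↦1, 1↦7, 2↦6, 3↦4, 4↦7, 5↦10, 6↦8, 7↦7, 8↦2, 9↦10, 10↦4]  zeros at y ∈ ∅
  x = 8: [0↦2, 1↦4, 2↦6, 3↦3, 4↦1, 5↦6, 6↦2, 7↦6, 8↦2, 9↦7, 10↦5]  zeros at y ∈ ∅
  x = 9: [0↦5, 1↦7, 2↦5, 3↦5, 4↦2, 5↦2, 6↦0, 7↦2, 8↦3, 9↦9, 10↦4]  zeros at y ∈ {6}
  x = 10: [0↦5, 1↦0, 2↦9, 3↦5, 4↦5, 5↦4, 6↦8, 7↦1, 8↦0, 9↦0, 10↦7]  zeros at y ∈ {1, 8, 9}
Collecting zeros: affine points = {(0, 1), (2, 9), (4, 9), (9, 6), (10, 1), (10, 8), (10, 9)}.
Total count |C(F_11)_aff| = 7.


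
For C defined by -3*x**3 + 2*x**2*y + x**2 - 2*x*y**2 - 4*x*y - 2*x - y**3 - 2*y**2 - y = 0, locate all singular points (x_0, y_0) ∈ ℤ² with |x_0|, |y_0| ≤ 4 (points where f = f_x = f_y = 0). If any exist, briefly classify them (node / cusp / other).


Singular points: {(0, -1)}; classification: node.

Compute partial derivatives:
  f_x = -9*x**2 + 4*x*y + 2*x - 2*y**2 - 4*y - 2.
  f_y = 2*x**2 - 4*x*y - 4*x - 3*y**2 - 4*y - 1.
Scan x_0 ∈ {−4, ..., 4}. For each x_0, f_y(x_0, y) is a polynomial in y; find its integer roots y ∈ {−4, ..., 4}, then test f_x and f at those candidates.
  x = -4: f_y(-4, y) = -3*y**2 + 12*y + 47; no integer root y with |y| ≤ 4.
  x = -3: f_y(-3, y) = -3*y**2 + 8*y + 29; no integer root y with |y| ≤ 4.
  x = -2: f_y(-2, y) = -3*y**2 + 4*y + 15; vanishes at y ∈ {3}. (-2, 3): f_x = -96 ≠ 0.
  x = -1: f_y(-1, y) = 5 - 3*y**2; no integer root y with |y| ≤ 4.
  x = 0: f_y(0, y) = -3*y**2 - 4*y - 1; vanishes at y ∈ {-1}. (0, -1): f_x = 0, f = 0 — SINGULAR.
  x = 1: f_y(1, y) = -3*y**2 - 8*y - 3; no integer root y with |y| ≤ 4.
  x = 2: f_y(2, y) = -3*y**2 - 12*y - 1; no integer root y with |y| ≤ 4.
  x = 3: f_y(3, y) = -3*y**2 - 16*y + 5; no integer root y with |y| ≤ 4.
  x = 4: f_y(4, y) = -3*y**2 - 20*y + 15; no integer root y with |y| ≤ 4.
Only singular point on the grid: (0, -1).
Classify: substitute x = 0 + u, y = -1 + v and expand: f = -3*u**3 + 2*u**2*v - u**2 - 2*u*v**2 - v**3 + v**2.
No constant or linear terms (consistent with a singular point). Quadratic part: -u**2 + v**2. Cubic part: -3*u**3 + 2*u**2*v - 2*u*v**2 - v**3.
The quadratic part v**2 - u**2 = (v − u)(v + u) splits into two distinct linear factors, so there are two distinct tangent lines y − -1 = ±(x − 0) — this is a node (ordinary double point).
Classification: node.


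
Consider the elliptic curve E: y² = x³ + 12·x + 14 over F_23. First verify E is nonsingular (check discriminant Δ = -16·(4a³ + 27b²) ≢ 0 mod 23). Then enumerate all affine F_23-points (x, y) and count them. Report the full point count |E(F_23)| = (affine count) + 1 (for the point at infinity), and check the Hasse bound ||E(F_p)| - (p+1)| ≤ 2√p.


Affine points = {(1, 2), (1, 21), (2, 0), (3, 10), (3, 13), (6, 7), (6, 16), (7, 2), (7, 21), (8, 1), (8, 22), (9, 0), (12, 0), (15, 2), (15, 21), (16, 1), (16, 22), (17, 5), (17, 18), (18, 6), (18, 17), (22, 1), (22, 22)}; affine count = 23; |E(F_23)| = 24.

Discriminant check: Δ ∝ 4a³ + 27b² = 4·12³ + 27·14² = 4·1728 + 27·196 ≡ 14 (mod 23). Nonzero ⇒ E is nonsingular.
For each x ∈ F_23, compute rhs = x³ + 12·x + 14 mod 23, then count y ∈ F_23 with y² ≡ rhs.
  x = 0: rhs = 14, matching y values: none (0 points).
  x = 1: rhs = 4, matching y values: 2, 21 (2 points).
  x = 2: rhs = 0, matching y values: 0 (1 points).
  x = 3: rhs = 8, matching y values: 10, 13 (2 points).
  x = 4: rhs = 11, matching y values: none (0 points).
  x = 5: rhs = 15, matching y values: none (0 points).
  x = 6: rhs = 3, matching y values: 7, 16 (2 points).
  x = 7: rhs = 4, matching y values: 2, 21 (2 points).
  x = 8: rhs = 1, matching y values: 1, 22 (2 points).
  x = 9: rhs = 0, matching y values: 0 (1 points).
  x = 10: rhs = 7, matching y values: none (0 points).
  x = 11: rhs = 5, matching y values: none (0 points).
  x = 12: rhs = 0, matching y values: 0 (1 points).
  x = 13: rhs = 21, matching y values: none (0 points).
  x = 14: rhs = 5, matching y values: none (0 points).
  x = 15: rhs = 4, matching y values: 2, 21 (2 points).
  x = 16: rhs = 1, matching y values: 1, 22 (2 points).
  x = 17: rhs = 2, matching y values: 5, 18 (2 points).
  x = 18: rhs = 13, matching y values: 6, 17 (2 points).
  x = 19: rhs = 17, matching y values: none (0 points).
  x = 20: rhs = 20, matching y values: none (0 points).
  x = 21: rhs = 5, matching y values: none (0 points).
  x = 22: rhs = 1, matching y values: 1, 22 (2 points).
Total affine count: 23.
Full point count |E(F_23)| = 23 + 1 = 24.
Hasse bound: |24 − (23+1)| = |0| = 0 ≤ 2√23 ≈ 9.5917 ✓.


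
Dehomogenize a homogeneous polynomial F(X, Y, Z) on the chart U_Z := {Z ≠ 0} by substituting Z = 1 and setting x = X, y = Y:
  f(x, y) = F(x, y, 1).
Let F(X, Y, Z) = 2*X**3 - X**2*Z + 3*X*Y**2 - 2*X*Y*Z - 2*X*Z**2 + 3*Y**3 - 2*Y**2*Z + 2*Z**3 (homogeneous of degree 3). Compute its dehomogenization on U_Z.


f(x, y) = 2*x**3 - x**2 + 3*x*y**2 - 2*x*y - 2*x + 3*y**3 - 2*y**2 + 2

On U_Z we set Z = 1. Each monomial c·X^i·Y^j·Z^k in F becomes c·x^i·y^j·1^k = c·x^i·y^j.
Substituting Z = 1: F(X, Y, 1) = 2*x**3 - x**2 + 3*x*y**2 - 2*x*y - 2*x + 3*y**3 - 2*y**2 + 2.
Note: deg(f) ≤ deg(F) = 3; strict inequality happens when F is divisible by Z (lost terms).


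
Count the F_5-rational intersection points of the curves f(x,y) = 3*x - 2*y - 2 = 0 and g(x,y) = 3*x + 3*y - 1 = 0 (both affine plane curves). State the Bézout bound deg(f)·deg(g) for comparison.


Common zeros: ∅; count = 0; Bézout bound = 1.

deg(f) = 1, deg(g) = 1, so Bézout bound = 1.
Scan x ∈ F_5. For each x, list the y ∈ F_5 with f(x, y) ≡ 0 and those with g(x, y) ≡ 0 (mod 5); the common zeros in that column are the intersection.
  x = 0: f ≡ 0 at y ∈ {4}; g ≡ 0 at y ∈ {2}; common: ∅.
  x = 1: f ≡ 0 at y ∈ {3}; g ≡ 0 at y ∈ {1}; common: ∅.
  x = 2: f ≡ 0 at y ∈ {2}; g ≡ 0 at y ∈ {0}; common: ∅.
  x = 3: f ≡ 0 at y ∈ {1}; g ≡ 0 at y ∈ {4}; common: ∅.
  x = 4: f ≡ 0 at y ∈ {0}; g ≡ 0 at y ∈ {3}; common: ∅.
Collecting: common zeros = ∅, so the count is 0.
Comparison with the Bézout bound: 0 ≤ 1 = deg(f)·deg(g), as expected for curves with no common component (the affine F_5-count falls short of the bound because intersections may lie at infinity, over extension fields, or carry multiplicity).


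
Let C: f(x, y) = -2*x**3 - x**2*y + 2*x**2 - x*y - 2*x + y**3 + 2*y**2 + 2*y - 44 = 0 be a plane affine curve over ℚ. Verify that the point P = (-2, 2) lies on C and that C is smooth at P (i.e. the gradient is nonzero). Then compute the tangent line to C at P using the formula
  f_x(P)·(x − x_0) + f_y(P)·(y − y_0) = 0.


Tangent line at P: -28*x + 20*y - 96 = 0.

Step 1: f(-2, 2) = 0, so P lies on C.
Step 2: partial derivatives
  f_x(x, y) = -6*x**2 - 2*x*y + 4*x - y - 2, f_y(x, y) = -x**2 - x + 3*y**2 + 4*y + 2.
  f_x(P) = -28, f_y(P) = 20 (gradient nonzero, so P is smooth).
Step 3: tangent line at P: -28·(x − -2) + 20·(y − 2) = 0.
Expanding: -28*x + 20*y - 96 = 0.


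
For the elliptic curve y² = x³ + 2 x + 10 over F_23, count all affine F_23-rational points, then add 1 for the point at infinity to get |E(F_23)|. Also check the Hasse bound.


Affine points = {(1, 6), (1, 17), (4, 6), (4, 17), (6, 10), (6, 13), (8, 3), (8, 20), (10, 8), (10, 15), (11, 11), (11, 12), (13, 5), (13, 18), (17, 9), (17, 14), (18, 6), (18, 17), (20, 0)}; affine count = 19; |E(F_23)| = 20.

Discriminant check: Δ ∝ 4a³ + 27b² = 4·2³ + 27·10² = 4·8 + 27·100 ≡ 18 (mod 23). Nonzero ⇒ E is nonsingular.
For each x ∈ F_23, compute rhs = x³ + 2·x + 10 mod 23, then count y ∈ F_23 with y² ≡ rhs.
  x = 0: rhs = 10, matching y values: none (0 points).
  x = 1: rhs = 13, matching y values: 6, 17 (2 points).
  x = 2: rhs = 22, matching y values: none (0 points).
  x = 3: rhs = 20, matching y values: none (0 points).
  x = 4: rhs = 13, matching y values: 6, 17 (2 points).
  x = 5: rhs = 7, matching y values: none (0 points).
  x = 6: rhs = 8, matching y values: 10, 13 (2 points).
  x = 7: rhs = 22, matching y values: none (0 points).
  x = 8: rhs = 9, matching y values: 3, 20 (2 points).
  x = 9: rhs = 21, matching y values: none (0 points).
  x = 10: rhs = 18, matching y values: 8, 15 (2 points).
  x = 11: rhs = 6, matching y values: 11, 12 (2 points).
  x = 12: rhs = 14, matching y values: none (0 points).
  x = 13: rhs = 2, matching y values: 5, 18 (2 points).
  x = 14: rhs = 22, matching y values: none (0 points).
  x = 15: rhs = 11, matching y values: none (0 points).
  x = 16: rhs = 21, matching y values: none (0 points).
  x = 17: rhs = 12, matching y values: 9, 14 (2 points).
  x = 18: rhs = 13, matching y values: 6, 17 (2 points).
  x = 19: rhs = 7, matching y values: none (0 points).
  x = 20: rhs = 0, matching y values: 0 (1 points).
  x = 21: rhs = 21, matching y values: none (0 points).
  x = 22: rhs = 7, matching y values: none (0 points).
Total affine count: 19.
Full point count |E(F_23)| = 19 + 1 = 20.
Hasse bound: |20 − (23+1)| = |-4| = 4 ≤ 2√23 ≈ 9.5917 ✓.


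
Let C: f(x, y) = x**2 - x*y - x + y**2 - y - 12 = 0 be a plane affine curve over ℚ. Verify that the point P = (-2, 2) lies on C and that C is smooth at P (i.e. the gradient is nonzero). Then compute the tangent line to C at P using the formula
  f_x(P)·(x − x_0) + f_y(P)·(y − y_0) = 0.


Tangent line at P: -7*x + 5*y - 24 = 0.

Step 1: f(-2, 2) = 0, so P lies on C.
Step 2: partial derivatives
  f_x(x, y) = 2*x - y - 1, f_y(x, y) = -x + 2*y - 1.
  f_x(P) = -7, f_y(P) = 5 (gradient nonzero, so P is smooth).
Step 3: tangent line at P: -7·(x − -2) + 5·(y − 2) = 0.
Expanding: -7*x + 5*y - 24 = 0.


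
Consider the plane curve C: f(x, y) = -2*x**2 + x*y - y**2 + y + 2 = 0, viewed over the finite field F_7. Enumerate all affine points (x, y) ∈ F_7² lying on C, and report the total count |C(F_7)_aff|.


Affine F_7-points: {(0, 2), (0, 6), (1, 0), (1, 2), (3, 5), (3, 6), (6, 0)}; count = 7.

For each of the 49 pairs (x, y) ∈ F_7², evaluate f(x, y) mod 7. Record the zeros.
  x = 0: [0↦2, 1↦2, 2↦0, 3↦3, 4↦4, 5↦3, 6↦0]  zeros at y ∈ {2, 6}
  x = 1: [0↦0, 1↦1, 2↦0, 3↦4, 4↦6, 5↦6, 6↦4]  zeros at y ∈ {0, 2}
  x = 2: [0↦1, 1↦3, 2↦3, 3↦1, 4↦4, 5↦5, 6↦4]  zeros at y ∈ ∅
  x = 3: [0↦5, 1↦1, 2↦2, 3↦1, 4↦5, 5↦0, 6↦0]  zeros at y ∈ {5, 6}
  x = 4: [0↦5, 1↦2, 2↦4, 3↦4, 4↦2, 5↦5, 6↦6]  zeros at y ∈ ∅
  x = 5: [0↦1, 1↦6, 2↦2, 3↦3, 4↦2, 5↦6, 6↦1]  zeros at y ∈ ∅
  x = 6: [0↦0, 1↦6, 2↦3, 3↦5, 4↦5, 5↦3, 6↦6]  zeros at y ∈ {0}
Collecting zeros: affine points = {(0, 2), (0, 6), (1, 0), (1, 2), (3, 5), (3, 6), (6, 0)}.
Total count |C(F_7)_aff| = 7.


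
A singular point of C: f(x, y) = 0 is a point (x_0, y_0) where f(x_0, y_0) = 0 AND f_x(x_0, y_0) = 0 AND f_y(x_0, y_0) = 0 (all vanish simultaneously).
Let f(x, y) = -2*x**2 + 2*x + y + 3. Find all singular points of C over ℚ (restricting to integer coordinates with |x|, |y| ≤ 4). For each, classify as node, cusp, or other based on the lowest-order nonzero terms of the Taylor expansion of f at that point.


No singular points in the scanned grid; C is smooth there.

Compute partial derivatives:
  f_x = 2 - 4*x.
  f_y = 1.
f_y = 1 is a nonzero constant, so f_y never vanishes: no point (x, y) can satisfy f = f_x = f_y = 0. In particular no (x, y) ∈ {−4, ..., 4}² is singular; the curve is smooth.


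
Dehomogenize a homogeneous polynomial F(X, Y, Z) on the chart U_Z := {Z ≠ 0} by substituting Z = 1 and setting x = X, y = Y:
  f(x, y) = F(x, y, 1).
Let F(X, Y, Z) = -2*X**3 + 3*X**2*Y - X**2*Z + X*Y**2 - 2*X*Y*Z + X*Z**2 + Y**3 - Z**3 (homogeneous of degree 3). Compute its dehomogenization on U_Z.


f(x, y) = -2*x**3 + 3*x**2*y - x**2 + x*y**2 - 2*x*y + x + y**3 - 1

On U_Z we set Z = 1. Each monomial c·X^i·Y^j·Z^k in F becomes c·x^i·y^j·1^k = c·x^i·y^j.
Substituting Z = 1: F(X, Y, 1) = -2*x**3 + 3*x**2*y - x**2 + x*y**2 - 2*x*y + x + y**3 - 1.
Note: deg(f) ≤ deg(F) = 3; strict inequality happens when F is divisible by Z (lost terms).


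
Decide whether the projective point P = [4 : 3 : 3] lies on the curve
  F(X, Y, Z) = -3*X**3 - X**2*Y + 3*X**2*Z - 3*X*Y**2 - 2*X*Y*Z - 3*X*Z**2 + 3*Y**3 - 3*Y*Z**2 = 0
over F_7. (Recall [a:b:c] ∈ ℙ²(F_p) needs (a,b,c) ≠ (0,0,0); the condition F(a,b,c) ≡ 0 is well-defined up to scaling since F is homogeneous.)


F(4,3,3) ≡ 1 (mod 7); P is NOT on the curve.

Evaluate F(4, 3, 3) term-by-term (mod 7).
  -3*X**3 ↦ -3·64·1·1 = -192
  -X**2*Y ↦ -1·16·3·1 = -48
  3*X**2*Z ↦ 3·16·1·3 = 144
  -3*X*Y**2 ↦ -3·4·9·1 = -108
  -2*X*Y*Z ↦ -2·4·3·3 = -72
  -3*X*Z**2 ↦ -3·4·1·9 = -108
  3*Y**3 ↦ 3·1·27·1 = 81
  -3*Y*Z**2 ↦ -3·1·3·9 = -81
Sum: F(4, 3, 3) = (-192) + (-48) + (144) + (-108) + (-72) + (-108) + (81) + (-81) = -384.
Reducing mod 7: -384 ≡ 1 (mod 7).
Since F(a, b, c) ≡ 1 ≠ 0 (mod 7), P does NOT lie on the curve.


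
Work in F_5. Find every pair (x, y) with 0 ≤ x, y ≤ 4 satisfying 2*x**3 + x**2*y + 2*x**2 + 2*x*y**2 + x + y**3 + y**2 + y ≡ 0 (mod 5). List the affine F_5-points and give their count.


Affine F_5-points: {(0, 0), (1, 0), (1, 3), (1, 4), (2, 4), (3, 0), (3, 3), (4, 4)}; count = 8.

For each of the 25 pairs (x, y) ∈ F_5², evaluate f(x, y) mod 5. Record the zeros.
  x = 0: [0↦0, 1↦3, 2↦4, 3↦4, 4↦4]  zeros at y ∈ {0}
  x = 1: [0↦0, 1↦1, 2↦4, 3↦0, 4↦0]  zeros at y ∈ {0, 3, 4}
  x = 2: [0↦1, 1↦2, 2↦4, 3↦3, 4↦0]  zeros at y ∈ {4}
  x = 3: [0↦0, 1↦3, 2↦1, 3↦0, 4↦1]  zeros at y ∈ {0, 3}
  x = 4: [0↦4, 1↦1, 2↦2, 3↦3, 4↦0]  zeros at y ∈ {4}
Collecting zeros: affine points = {(0, 0), (1, 0), (1, 3), (1, 4), (2, 4), (3, 0), (3, 3), (4, 4)}.
Total count |C(F_5)_aff| = 8.


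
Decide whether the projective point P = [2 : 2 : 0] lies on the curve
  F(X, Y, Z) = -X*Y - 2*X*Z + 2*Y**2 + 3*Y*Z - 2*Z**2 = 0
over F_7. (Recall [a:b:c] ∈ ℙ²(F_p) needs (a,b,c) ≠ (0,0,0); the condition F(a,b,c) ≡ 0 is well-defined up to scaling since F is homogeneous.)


F(2,2,0) ≡ 4 (mod 7); P is NOT on the curve.

Evaluate F(2, 2, 0) term-by-term (mod 7).
  -X*Y ↦ -1·2·2·1 = -4
  -2*X*Z ↦ -2·2·1·0 = 0
  2*Y**2 ↦ 2·1·4·1 = 8
  3*Y*Z ↦ 3·1·2·0 = 0
  -2*Z**2 ↦ -2·1·1·0 = 0
Sum: F(2, 2, 0) = (-4) + (0) + (8) + (0) + (0) = 4.
Reducing mod 7: 4 ≡ 4 (mod 7).
Since F(a, b, c) ≡ 4 ≠ 0 (mod 7), P does NOT lie on the curve.


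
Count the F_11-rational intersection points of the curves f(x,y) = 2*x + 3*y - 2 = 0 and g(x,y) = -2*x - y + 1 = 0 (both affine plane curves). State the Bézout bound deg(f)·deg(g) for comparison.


Common zeros: {(3, 6)}; count = 1; Bézout bound = 1.

deg(f) = 1, deg(g) = 1, so Bézout bound = 1.
Scan x ∈ F_11. For each x, list the y ∈ F_11 with f(x, y) ≡ 0 and those with g(x, y) ≡ 0 (mod 11); the common zeros in that column are the intersection.
  x = 0: f ≡ 0 at y ∈ {8}; g ≡ 0 at y ∈ {1}; common: ∅.
  x = 1: f ≡ 0 at y ∈ {0}; g ≡ 0 at y ∈ {10}; common: ∅.
  x = 2: f ≡ 0 at y ∈ {3}; g ≡ 0 at y ∈ {8}; common: ∅.
  x = 3: f ≡ 0 at y ∈ {6}; g ≡ 0 at y ∈ {6}; common: {6}.
  x = 4: f ≡ 0 at y ∈ {9}; g ≡ 0 at y ∈ {4}; common: ∅.
  x = 5: f ≡ 0 at y ∈ {1}; g ≡ 0 at y ∈ {2}; common: ∅.
  x = 6: f ≡ 0 at y ∈ {4}; g ≡ 0 at y ∈ {0}; common: ∅.
  x = 7: f ≡ 0 at y ∈ {7}; g ≡ 0 at y ∈ {9}; common: ∅.
  x = 8: f ≡ 0 at y ∈ {10}; g ≡ 0 at y ∈ {7}; common: ∅.
  x = 9: f ≡ 0 at y ∈ {2}; g ≡ 0 at y ∈ {5}; common: ∅.
  x = 10: f ≡ 0 at y ∈ {5}; g ≡ 0 at y ∈ {3}; common: ∅.
Collecting: common zeros = {(3, 6)}, so the count is 1.
Comparison with the Bézout bound: 1 ≤ 1 = deg(f)·deg(g), as expected for curves with no common component (the bound is attained).


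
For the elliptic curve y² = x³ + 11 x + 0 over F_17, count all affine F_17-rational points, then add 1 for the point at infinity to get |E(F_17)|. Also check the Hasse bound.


Affine points = {(0, 0), (2, 8), (2, 9), (3, 3), (3, 14), (14, 5), (14, 12), (15, 2), (15, 15)}; affine count = 9; |E(F_17)| = 10.

Discriminant check: Δ ∝ 4a³ + 27b² = 4·11³ + 27·0² = 4·1331 + 27·0 ≡ 3 (mod 17). Nonzero ⇒ E is nonsingular.
For each x ∈ F_17, compute rhs = x³ + 11·x + 0 mod 17, then count y ∈ F_17 with y² ≡ rhs.
  x = 0: rhs = 0, matching y values: 0 (1 points).
  x = 1: rhs = 12, matching y values: none (0 points).
  x = 2: rhs = 13, matching y values: 8, 9 (2 points).
  x = 3: rhs = 9, matching y values: 3, 14 (2 points).
  x = 4: rhs = 6, matching y values: none (0 points).
  x = 5: rhs = 10, matching y values: none (0 points).
  x = 6: rhs = 10, matching y values: none (0 points).
  x = 7: rhs = 12, matching y values: none (0 points).
  x = 8: rhs = 5, matching y values: none (0 points).
  x = 9: rhs = 12, matching y values: none (0 points).
  x = 10: rhs = 5, matching y values: none (0 points).
  x = 11: rhs = 7, matching y values: none (0 points).
  x = 12: rhs = 7, matching y values: none (0 points).
  x = 13: rhs = 11, matching y values: none (0 points).
  x = 14: rhs = 8, matching y values: 5, 12 (2 points).
  x = 15: rhs = 4, matching y values: 2, 15 (2 points).
  x = 16: rhs = 5, matching y values: none (0 points).
Total affine count: 9.
Full point count |E(F_17)| = 9 + 1 = 10.
Hasse bound: |10 − (17+1)| = |-8| = 8 ≤ 2√17 ≈ 8.2462 ✓.


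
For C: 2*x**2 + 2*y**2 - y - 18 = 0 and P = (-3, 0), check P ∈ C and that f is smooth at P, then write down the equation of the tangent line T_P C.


Tangent line at P: -12*x - y - 36 = 0.

Step 1: f(-3, 0) = 0, so P lies on C.
Step 2: partial derivatives
  f_x(x, y) = 4*x, f_y(x, y) = 4*y - 1.
  f_x(P) = -12, f_y(P) = -1 (gradient nonzero, so P is smooth).
Step 3: tangent line at P: -12·(x − -3) + -1·(y − 0) = 0.
Expanding: -12*x - y - 36 = 0.


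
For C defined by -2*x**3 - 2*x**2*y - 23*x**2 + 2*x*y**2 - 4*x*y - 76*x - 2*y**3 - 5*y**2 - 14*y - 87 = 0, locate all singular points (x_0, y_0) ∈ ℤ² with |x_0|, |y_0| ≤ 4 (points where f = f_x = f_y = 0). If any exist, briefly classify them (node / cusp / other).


Singular points: {(-3, -2)}; classification: node.

Compute partial derivatives:
  f_x = -6*x**2 - 4*x*y - 46*x + 2*y**2 - 4*y - 76.
  f_y = -2*x**2 + 4*x*y - 4*x - 6*y**2 - 10*y - 14.
Scan x_0 ∈ {−4, ..., 4}. For each x_0, f_y(x_0, y) is a polynomial in y; find its integer roots y ∈ {−4, ..., 4}, then test f_x and f at those candidates.
  x = -4: f_y(-4, y) = -6*y**2 - 26*y - 30; no integer root y with |y| ≤ 4.
  x = -3: f_y(-3, y) = -6*y**2 - 22*y - 20; vanishes at y ∈ {-2}. (-3, -2): f_x = 0, f = 0 — SINGULAR.
  x = -2: f_y(-2, y) = -6*y**2 - 18*y - 14; no integer root y with |y| ≤ 4.
  x = -1: f_y(-1, y) = -6*y**2 - 14*y - 12; no integer root y with |y| ≤ 4.
  x = 0: f_y(0, y) = -6*y**2 - 10*y - 14; no integer root y with |y| ≤ 4.
  x = 1: f_y(1, y) = -6*y**2 - 6*y - 20; no integer root y with |y| ≤ 4.
  x = 2: f_y(2, y) = -6*y**2 - 2*y - 30; no integer root y with |y| ≤ 4.
  x = 3: f_y(3, y) = -6*y**2 + 2*y - 44; no integer root y with |y| ≤ 4.
  x = 4: f_y(4, y) = -6*y**2 + 6*y - 62; no integer root y with |y| ≤ 4.
Only singular point on the grid: (-3, -2).
Classify: substitute x = -3 + u, y = -2 + v and expand: f = -2*u**3 - 2*u**2*v - u**2 + 2*u*v**2 - 2*v**3 + v**2.
No constant or linear terms (consistent with a singular point). Quadratic part: -u**2 + v**2. Cubic part: -2*u**3 - 2*u**2*v + 2*u*v**2 - 2*v**3.
The quadratic part v**2 - u**2 = (v − u)(v + u) splits into two distinct linear factors, so there are two distinct tangent lines y − -2 = ±(x − -3) — this is a node (ordinary double point).
Classification: node.


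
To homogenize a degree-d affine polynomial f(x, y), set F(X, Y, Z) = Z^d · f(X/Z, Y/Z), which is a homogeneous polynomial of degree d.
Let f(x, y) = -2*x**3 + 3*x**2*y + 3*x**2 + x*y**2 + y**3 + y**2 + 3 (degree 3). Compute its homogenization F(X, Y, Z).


F(X, Y, Z) = -2*X**3 + 3*X**2*Y + 3*X**2*Z + X*Y**2 + Y**3 + Y**2*Z + 3*Z**3

deg(f) = 3.
Substitute x = X/Z, y = Y/Z into f, then multiply by Z^3.
  monomial -2·x^3·y^0 ↦ -2·X^3·Y^0·Z^0.
  monomial 3·x^2·y^1 ↦ 3·X^2·Y^1·Z^0.
  monomial 3·x^2·y^0 ↦ 3·X^2·Y^0·Z^1.
  monomial 1·x^1·y^2 ↦ 1·X^1·Y^2·Z^0.
  monomial 1·x^0·y^3 ↦ 1·X^0·Y^3·Z^0.
  monomial 1·x^0·y^2 ↦ 1·X^0·Y^2·Z^1.
  monomial 3·x^0·y^0 ↦ 3·X^0·Y^0·Z^3.
Collecting: F(X, Y, Z) = -2*X**3 + 3*X**2*Y + 3*X**2*Z + X*Y**2 + Y**3 + Y**2*Z + 3*Z**3.


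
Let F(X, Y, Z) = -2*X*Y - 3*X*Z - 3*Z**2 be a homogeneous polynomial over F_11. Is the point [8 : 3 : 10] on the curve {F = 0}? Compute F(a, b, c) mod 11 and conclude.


F(8,3,10) ≡ 6 (mod 11); P is NOT on the curve.

Evaluate F(8, 3, 10) term-by-term (mod 11).
  -2*X*Y ↦ -2·8·3·1 = -48
  -3*X*Z ↦ -3·8·1·10 = -240
  -3*Z**2 ↦ -3·1·1·100 = -300
Sum: F(8, 3, 10) = (-48) + (-240) + (-300) = -588.
Reducing mod 11: -588 ≡ 6 (mod 11).
Since F(a, b, c) ≡ 6 ≠ 0 (mod 11), P does NOT lie on the curve.


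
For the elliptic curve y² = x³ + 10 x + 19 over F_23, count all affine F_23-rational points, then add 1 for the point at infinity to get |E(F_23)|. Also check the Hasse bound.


Affine points = {(2, 1), (2, 22), (4, 10), (4, 13), (7, 8), (7, 15), (8, 6), (8, 17), (12, 2), (12, 21), (13, 0), (15, 5), (15, 18), (20, 10), (20, 13), (22, 10), (22, 13)}; affine count = 17; |E(F_23)| = 18.

Discriminant check: Δ ∝ 4a³ + 27b² = 4·10³ + 27·19² = 4·1000 + 27·361 ≡ 16 (mod 23). Nonzero ⇒ E is nonsingular.
For each x ∈ F_23, compute rhs = x³ + 10·x + 19 mod 23, then count y ∈ F_23 with y² ≡ rhs.
  x = 0: rhs = 19, matching y values: none (0 points).
  x = 1: rhs = 7, matching y values: none (0 points).
  x = 2: rhs = 1, matching y values: 1, 22 (2 points).
  x = 3: rhs = 7, matching y values: none (0 points).
  x = 4: rhs = 8, matching y values: 10, 13 (2 points).
  x = 5: rhs = 10, matching y values: none (0 points).
  x = 6: rhs = 19, matching y values: none (0 points).
  x = 7: rhs = 18, matching y values: 8, 15 (2 points).
  x = 8: rhs = 13, matching y values: 6, 17 (2 points).
  x = 9: rhs = 10, matching y values: none (0 points).
  x = 10: rhs = 15, matching y values: none (0 points).
  x = 11: rhs = 11, matching y values: none (0 points).
  x = 12: rhs = 4, matching y values: 2, 21 (2 points).
  x = 13: rhs = 0, matching y values: 0 (1 points).
  x = 14: rhs = 5, matching y values: none (0 points).
  x = 15: rhs = 2, matching y values: 5, 18 (2 points).
  x = 16: rhs = 20, matching y values: none (0 points).
  x = 17: rhs = 19, matching y values: none (0 points).
  x = 18: rhs = 5, matching y values: none (0 points).
  x = 19: rhs = 7, matching y values: none (0 points).
  x = 20: rhs = 8, matching y values: 10, 13 (2 points).
  x = 21: rhs = 14, matching y values: none (0 points).
  x = 22: rhs = 8, matching y values: 10, 13 (2 points).
Total affine count: 17.
Full point count |E(F_23)| = 17 + 1 = 18.
Hasse bound: |18 − (23+1)| = |-6| = 6 ≤ 2√23 ≈ 9.5917 ✓.


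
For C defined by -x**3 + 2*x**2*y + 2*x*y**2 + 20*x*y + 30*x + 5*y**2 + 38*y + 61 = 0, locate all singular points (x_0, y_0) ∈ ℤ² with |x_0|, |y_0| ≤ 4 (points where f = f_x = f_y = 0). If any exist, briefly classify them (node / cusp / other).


Singular points: {(-2, -3)}; classification: cusp.

Compute partial derivatives:
  f_x = -3*x**2 + 4*x*y + 2*y**2 + 20*y + 30.
  f_y = 2*x**2 + 4*x*y + 20*x + 10*y + 38.
Scan x_0 ∈ {−4, ..., 4}. For each x_0, f_y(x_0, y) is a polynomial in y; find its integer roots y ∈ {−4, ..., 4}, then test f_x and f at those candidates.
  x = -4: f_y(-4, y) = -6*y - 10; no integer root y with |y| ≤ 4.
  x = -3: f_y(-3, y) = -2*y - 4; vanishes at y ∈ {-2}. (-3, -2): f_x = -5 ≠ 0.
  x = -2: f_y(-2, y) = 2*y + 6; vanishes at y ∈ {-3}. (-2, -3): f_x = 0, f = 0 — SINGULAR.
  x = -1: f_y(-1, y) = 6*y + 20; no integer root y with |y| ≤ 4.
  x = 0: f_y(0, y) = 10*y + 38; no integer root y with |y| ≤ 4.
  x = 1: f_y(1, y) = 14*y + 60; no integer root y with |y| ≤ 4.
  x = 2: f_y(2, y) = 18*y + 86; no integer root y with |y| ≤ 4.
  x = 3: f_y(3, y) = 22*y + 116; no integer root y with |y| ≤ 4.
  x = 4: f_y(4, y) = 26*y + 150; no integer root y with |y| ≤ 4.
Only singular point on the grid: (-2, -3).
Classify: substitute x = -2 + u, y = -3 + v and expand: f = -u**3 + 2*u**2*v + 2*u*v**2 + v**2.
No constant or linear terms (consistent with a singular point). Quadratic part: v**2. Cubic part: -u**3 + 2*u**2*v + 2*u*v**2.
The quadratic part v**2 is a perfect square, so there is a single (double) tangent line v = 0, i.e. y = -3. Restricting the cubic part to that line (v = 0) leaves -u**3 ≠ 0, so f is not divisible by v and the branch is v² ≈ u**3 to lowest order — this is a cusp.
Classification: cusp.


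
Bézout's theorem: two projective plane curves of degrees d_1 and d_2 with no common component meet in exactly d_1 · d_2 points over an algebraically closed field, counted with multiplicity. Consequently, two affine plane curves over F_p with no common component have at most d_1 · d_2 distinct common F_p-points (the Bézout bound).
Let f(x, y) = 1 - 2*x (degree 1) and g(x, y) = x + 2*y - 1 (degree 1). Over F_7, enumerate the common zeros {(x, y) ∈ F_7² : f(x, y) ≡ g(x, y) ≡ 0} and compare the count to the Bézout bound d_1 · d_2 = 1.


Common zeros: {(4, 2)}; count = 1; Bézout bound = 1.

deg(f) = 1, deg(g) = 1, so Bézout bound = 1.
Scan x ∈ F_7. For each x, list the y ∈ F_7 with f(x, y) ≡ 0 and those with g(x, y) ≡ 0 (mod 7); the common zeros in that column are the intersection.
  x = 0: f ≡ 0 at y ∈ ∅; g ≡ 0 at y ∈ {4}; common: ∅.
  x = 1: f ≡ 0 at y ∈ ∅; g ≡ 0 at y ∈ {0}; common: ∅.
  x = 2: f ≡ 0 at y ∈ ∅; g ≡ 0 at y ∈ {3}; common: ∅.
  x = 3: f ≡ 0 at y ∈ ∅; g ≡ 0 at y ∈ {6}; common: ∅.
  x = 4: f ≡ 0 at y ∈ {0, 1, 2, 3, 4, 5, 6}; g ≡ 0 at y ∈ {2}; common: {2}.
  x = 5: f ≡ 0 at y ∈ ∅; g ≡ 0 at y ∈ {5}; common: ∅.
  x = 6: f ≡ 0 at y ∈ ∅; g ≡ 0 at y ∈ {1}; common: ∅.
Collecting: common zeros = {(4, 2)}, so the count is 1.
Comparison with the Bézout bound: 1 ≤ 1 = deg(f)·deg(g), as expected for curves with no common component (the bound is attained).


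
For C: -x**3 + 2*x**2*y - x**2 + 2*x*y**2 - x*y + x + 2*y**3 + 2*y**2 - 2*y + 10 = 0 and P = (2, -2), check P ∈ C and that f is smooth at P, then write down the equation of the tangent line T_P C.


Tangent line at P: -21*x + 4*y + 50 = 0.

Step 1: f(2, -2) = 0, so P lies on C.
Step 2: partial derivatives
  f_x(x, y) = -3*x**2 + 4*x*y - 2*x + 2*y**2 - y + 1, f_y(x, y) = 2*x**2 + 4*x*y - x + 6*y**2 + 4*y - 2.
  f_x(P) = -21, f_y(P) = 4 (gradient nonzero, so P is smooth).
Step 3: tangent line at P: -21·(x − 2) + 4·(y − -2) = 0.
Expanding: -21*x + 4*y + 50 = 0.


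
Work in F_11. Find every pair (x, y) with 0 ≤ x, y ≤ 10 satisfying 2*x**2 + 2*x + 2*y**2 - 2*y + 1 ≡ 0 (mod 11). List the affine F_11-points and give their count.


Affine F_11-points: {(5, 6)}; count = 1.

For each of the 121 pairs (x, y) ∈ F_11², evaluate f(x, y) mod 11. Record the zeros.
  x = 0: [0↦1, 1↦1, 2↦5, 3↦2, 4↦3, 5↦8, 6↦6, 7↦8, 8↦3, 9↦2, 10↦5]  zeros at y ∈ ∅
  x = 1: [0↦5, 1↦5, 2↦9, 3↦6, 4↦7, 5↦1, 6↦10, 7↦1, 8↦7, 9↦6, 10↦9]  zeros at y ∈ ∅
  x = 2: [0↦2, 1↦2, 2↦6, 3↦3, 4↦4, 5↦9, 6↦7, 7↦9, 8↦4, 9↦3, 10↦6]  zeros at y ∈ ∅
  x = 3: [0↦3, 1↦3, 2↦7, 3↦4, 4↦5, 5↦10, 6↦8, 7↦10, 8↦5, 9↦4, 10↦7]  zeros at y ∈ ∅
  x = 4: [0↦8, 1↦8, 2↦1, 3↦9, 4↦10, 5↦4, 6↦2, 7↦4, 8↦10, 9↦9, 10↦1]  zeros at y ∈ ∅
  x = 5: [0↦6, 1↦6, 2↦10, 3↦7, 4↦8, 5↦2, 6↦0, 7↦2, 8↦8, 9↦7, 10↦10]  zeros at y ∈ {6}
  x = 6: [0↦8, 1↦8, 2↦1, 3↦9, 4↦10, 5↦4, 6↦2, 7↦4, 8↦10, 9↦9, 10↦1]  zeros at y ∈ ∅
  x = 7: [0↦3, 1↦3, 2↦7, 3↦4, 4↦5, 5↦10, 6↦8, 7↦10, 8↦5, 9↦4, 10↦7]  zeros at y ∈ ∅
  x = 8: [0↦2, 1↦2, 2↦6, 3↦3, 4↦4, 5↦9, 6↦7, 7↦9, 8↦4, 9↦3, 10↦6]  zeros at y ∈ ∅
  x = 9: [0↦5, 1↦5, 2↦9, 3↦6, 4↦7, 5↦1, 6↦10, 7↦1, 8↦7, 9↦6, 10↦9]  zeros at y ∈ ∅
  x = 10: [0↦1, 1↦1, 2↦5, 3↦2, 4↦3, 5↦8, 6↦6, 7↦8, 8↦3, 9↦2, 10↦5]  zeros at y ∈ ∅
Collecting zeros: affine points = {(5, 6)}.
Total count |C(F_11)_aff| = 1.


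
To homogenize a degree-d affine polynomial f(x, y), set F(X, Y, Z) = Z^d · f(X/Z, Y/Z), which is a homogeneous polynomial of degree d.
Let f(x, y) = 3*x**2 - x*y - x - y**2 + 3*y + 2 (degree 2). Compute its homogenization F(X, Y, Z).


F(X, Y, Z) = 3*X**2 - X*Y - X*Z - Y**2 + 3*Y*Z + 2*Z**2

deg(f) = 2.
Substitute x = X/Z, y = Y/Z into f, then multiply by Z^2.
  monomial 3·x^2·y^0 ↦ 3·X^2·Y^0·Z^0.
  monomial -1·x^1·y^1 ↦ -1·X^1·Y^1·Z^0.
  monomial -1·x^1·y^0 ↦ -1·X^1·Y^0·Z^1.
  monomial -1·x^0·y^2 ↦ -1·X^0·Y^2·Z^0.
  monomial 3·x^0·y^1 ↦ 3·X^0·Y^1·Z^1.
  monomial 2·x^0·y^0 ↦ 2·X^0·Y^0·Z^2.
Collecting: F(X, Y, Z) = 3*X**2 - X*Y - X*Z - Y**2 + 3*Y*Z + 2*Z**2.


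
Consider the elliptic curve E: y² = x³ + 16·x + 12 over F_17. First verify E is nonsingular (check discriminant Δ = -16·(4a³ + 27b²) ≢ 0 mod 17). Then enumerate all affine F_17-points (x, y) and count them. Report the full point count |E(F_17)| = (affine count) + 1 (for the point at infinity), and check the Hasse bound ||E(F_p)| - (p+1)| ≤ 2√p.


Affine points = {(2, 1), (2, 16), (3, 6), (3, 11), (4, 2), (4, 15), (5, 8), (5, 9), (6, 1), (6, 16), (7, 5), (7, 12), (9, 1), (9, 16), (10, 4), (10, 13)}; affine count = 16; |E(F_17)| = 17.

Discriminant check: Δ ∝ 4a³ + 27b² = 4·16³ + 27·12² = 4·4096 + 27·144 ≡ 8 (mod 17). Nonzero ⇒ E is nonsingular.
For each x ∈ F_17, compute rhs = x³ + 16·x + 12 mod 17, then count y ∈ F_17 with y² ≡ rhs.
  x = 0: rhs = 12, matching y values: none (0 points).
  x = 1: rhs = 12, matching y values: none (0 points).
  x = 2: rhs = 1, matching y values: 1, 16 (2 points).
  x = 3: rhs = 2, matching y values: 6, 11 (2 points).
  x = 4: rhs = 4, matching y values: 2, 15 (2 points).
  x = 5: rhs = 13, matching y values: 8, 9 (2 points).
  x = 6: rhs = 1, matching y values: 1, 16 (2 points).
  x = 7: rhs = 8, matching y values: 5, 12 (2 points).
  x = 8: rhs = 6, matching y values: none (0 points).
  x = 9: rhs = 1, matching y values: 1, 16 (2 points).
  x = 10: rhs = 16, matching y values: 4, 13 (2 points).
  x = 11: rhs = 6, matching y values: none (0 points).
  x = 12: rhs = 11, matching y values: none (0 points).
  x = 13: rhs = 3, matching y values: none (0 points).
  x = 14: rhs = 5, matching y values: none (0 points).
  x = 15: rhs = 6, matching y values: none (0 points).
  x = 16: rhs = 12, matching y values: none (0 points).
Total affine count: 16.
Full point count |E(F_17)| = 16 + 1 = 17.
Hasse bound: |17 − (17+1)| = |-1| = 1 ≤ 2√17 ≈ 8.2462 ✓.
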